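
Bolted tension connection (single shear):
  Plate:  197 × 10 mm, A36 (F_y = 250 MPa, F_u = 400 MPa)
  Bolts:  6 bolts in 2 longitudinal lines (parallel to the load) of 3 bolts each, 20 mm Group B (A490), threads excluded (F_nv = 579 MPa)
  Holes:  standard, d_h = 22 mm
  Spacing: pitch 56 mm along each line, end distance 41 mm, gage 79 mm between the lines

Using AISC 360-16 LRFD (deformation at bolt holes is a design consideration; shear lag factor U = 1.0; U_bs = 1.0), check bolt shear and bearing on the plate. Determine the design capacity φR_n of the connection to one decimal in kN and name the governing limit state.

705.6 kN (bearing governs)

Bolt shear: A_b = π(20)²/4 = 314.16 mm². φR_n = 0.75 × 579 × 314.16 × 6 × 1 = 818.5 kN.
Bearing (10 mm plate, F_u = 400 MPa): end bolts L_c = 41 − 22/2 = 30, R_n = min(1.2×30×10×400, 2.4×20×10×400) = 144 kN/bolt; interior L_c = 56 − 22 = 34, R_n = 163.2 kN/bolt. φR_n = 0.75 × (2×144 + 4×163.2) = 705.6 kN.
Governing: min(818.5, 705.6) = 705.6 kN → bearing.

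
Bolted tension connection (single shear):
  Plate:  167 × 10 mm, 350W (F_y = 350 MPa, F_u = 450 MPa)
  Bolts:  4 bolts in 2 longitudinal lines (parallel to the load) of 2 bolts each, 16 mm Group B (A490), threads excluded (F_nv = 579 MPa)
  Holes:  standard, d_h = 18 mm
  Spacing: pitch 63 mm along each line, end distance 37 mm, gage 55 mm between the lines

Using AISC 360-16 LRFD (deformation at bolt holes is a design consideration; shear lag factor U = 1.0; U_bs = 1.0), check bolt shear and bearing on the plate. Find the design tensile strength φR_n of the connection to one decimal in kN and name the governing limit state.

349.2 kN (bolt shear governs)

Bolt shear: A_b = π(16)²/4 = 201.06 mm². φR_n = 0.75 × 579 × 201.06 × 4 × 1 = 349.2 kN.
Bearing (10 mm plate, F_u = 450 MPa): end bolts L_c = 37 − 18/2 = 28, R_n = min(1.2×28×10×450, 2.4×16×10×450) = 151.2 kN/bolt; interior L_c = 63 − 18 = 45, R_n = 172.8 kN/bolt. φR_n = 0.75 × (2×151.2 + 2×172.8) = 486.0 kN.
Governing: min(349.2, 486.0) = 349.2 kN → bolt shear.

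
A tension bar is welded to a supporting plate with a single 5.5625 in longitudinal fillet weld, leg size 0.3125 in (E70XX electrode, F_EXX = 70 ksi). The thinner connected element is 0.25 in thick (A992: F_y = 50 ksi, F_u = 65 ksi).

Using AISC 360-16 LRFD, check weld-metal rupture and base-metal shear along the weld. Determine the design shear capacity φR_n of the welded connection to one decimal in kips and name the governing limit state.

Weld metal: throat = 0.707×0.3125 = 0.22094 in, L = 5.5625 in. φR_n = 0.75 × 0.6 × 70 × 0.22094 × 5.5625 = 38.7 kips.
Base metal shear (0.25 in plate): yield φR_n = 1.0×0.6×50×0.25×5.5625 = 41.7 kips; rupture φR_n = 0.75×0.6×65×0.25×5.5625 = 40.7 kips; take 40.7 kips (rupture).
Governing: min(38.7, 40.7) = 38.7 kips → weld metal.

38.7 kips (weld metal governs)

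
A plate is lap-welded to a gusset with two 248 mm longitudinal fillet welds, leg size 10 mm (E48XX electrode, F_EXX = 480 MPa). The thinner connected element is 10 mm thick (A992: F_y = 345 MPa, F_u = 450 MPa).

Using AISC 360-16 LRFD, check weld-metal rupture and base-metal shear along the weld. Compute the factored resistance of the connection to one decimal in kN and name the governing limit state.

Weld metal: throat = 0.707×10 = 7.07 mm, L = 2×248 = 496 mm. φR_n = 0.75 × 0.6 × 480 × 7.07 × 496 = 757.5 kN.
Base metal shear (10 mm plate): yield φR_n = 1.0×0.6×345×10×496 = 1026.7 kN; rupture φR_n = 0.75×0.6×450×10×496 = 1004.4 kN; take 1004.4 kN (rupture).
Governing: min(757.5, 1004.4) = 757.5 kN → weld metal.

757.5 kN (weld metal governs)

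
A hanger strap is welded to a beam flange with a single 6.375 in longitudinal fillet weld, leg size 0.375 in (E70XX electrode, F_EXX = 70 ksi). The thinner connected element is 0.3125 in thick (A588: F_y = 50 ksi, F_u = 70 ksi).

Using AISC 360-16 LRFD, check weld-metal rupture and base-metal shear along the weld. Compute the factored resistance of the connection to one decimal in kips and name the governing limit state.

Weld metal: throat = 0.707×0.375 = 0.26513 in, L = 6.375 in. φR_n = 0.75 × 0.6 × 70 × 0.26513 × 6.375 = 53.2 kips.
Base metal shear (0.3125 in plate): yield φR_n = 1.0×0.6×50×0.3125×6.375 = 59.8 kips; rupture φR_n = 0.75×0.6×70×0.3125×6.375 = 62.8 kips; take 59.8 kips (yield).
Governing: min(53.2, 59.8) = 53.2 kips → weld metal.

53.2 kips (weld metal governs)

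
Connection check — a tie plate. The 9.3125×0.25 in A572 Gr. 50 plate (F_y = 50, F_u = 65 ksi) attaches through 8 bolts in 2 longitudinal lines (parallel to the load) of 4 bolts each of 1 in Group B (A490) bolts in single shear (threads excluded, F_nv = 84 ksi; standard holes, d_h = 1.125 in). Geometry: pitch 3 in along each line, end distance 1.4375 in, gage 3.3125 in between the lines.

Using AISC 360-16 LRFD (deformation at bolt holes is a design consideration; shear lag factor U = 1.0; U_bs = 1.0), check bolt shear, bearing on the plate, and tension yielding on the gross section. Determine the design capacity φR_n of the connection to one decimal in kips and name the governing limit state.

104.8 kips (gross-section yield governs)

Bolt shear: A_b = π(1)²/4 = 0.7854 in². φR_n = 0.75 × 84 × 0.7854 × 8 × 1 = 395.8 kips.
Bearing (0.25 in plate, F_u = 65 ksi): end bolts L_c = 1.4375 − 1.125/2 = 0.875, R_n = min(1.2×0.875×0.25×65, 2.4×1×0.25×65) = 17.063 kips/bolt; interior L_c = 3 − 1.125 = 1.875, R_n = 36.563 kips/bolt. φR_n = 0.75 × (2×17.063 + 6×36.563) = 190.1 kips.
Tension yield (gross): A_g = 9.3125×0.25 = 2.3281 in². φR_n = 0.90 × 50 × 2.3281 = 104.8 kips.
Governing: min(395.8, 190.1, 104.8) = 104.8 kips → gross-section yield.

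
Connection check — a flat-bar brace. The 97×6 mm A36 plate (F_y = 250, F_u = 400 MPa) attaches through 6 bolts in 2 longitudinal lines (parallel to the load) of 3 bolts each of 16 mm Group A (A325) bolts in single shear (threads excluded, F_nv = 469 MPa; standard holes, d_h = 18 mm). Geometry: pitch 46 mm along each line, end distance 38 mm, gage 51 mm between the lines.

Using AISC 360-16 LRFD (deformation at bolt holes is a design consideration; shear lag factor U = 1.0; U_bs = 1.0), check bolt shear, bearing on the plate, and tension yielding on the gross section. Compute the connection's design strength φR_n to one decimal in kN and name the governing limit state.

Bolt shear: A_b = π(16)²/4 = 201.06 mm². φR_n = 0.75 × 469 × 201.06 × 6 × 1 = 424.3 kN.
Bearing (6 mm plate, F_u = 400 MPa): end bolts L_c = 38 − 18/2 = 29, R_n = min(1.2×29×6×400, 2.4×16×6×400) = 83.52 kN/bolt; interior L_c = 46 − 18 = 28, R_n = 80.64 kN/bolt. φR_n = 0.75 × (2×83.52 + 4×80.64) = 367.2 kN.
Tension yield (gross): A_g = 97×6 = 582 mm². φR_n = 0.90 × 250 × 582 = 131.0 kN.
Governing: min(424.3, 367.2, 131.0) = 131.0 kN → gross-section yield.

131.0 kN (gross-section yield governs)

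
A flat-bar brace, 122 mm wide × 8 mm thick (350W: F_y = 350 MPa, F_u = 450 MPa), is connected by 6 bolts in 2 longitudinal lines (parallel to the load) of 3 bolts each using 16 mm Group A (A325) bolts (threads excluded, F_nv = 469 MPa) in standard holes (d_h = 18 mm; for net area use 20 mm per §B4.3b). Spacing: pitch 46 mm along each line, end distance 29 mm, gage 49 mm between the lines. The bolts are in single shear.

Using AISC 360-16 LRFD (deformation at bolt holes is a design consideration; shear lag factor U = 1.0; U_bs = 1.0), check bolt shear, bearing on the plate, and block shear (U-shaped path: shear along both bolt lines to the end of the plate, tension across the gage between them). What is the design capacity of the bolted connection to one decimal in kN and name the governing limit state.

308.3 kN (block shear governs)

Bolt shear: A_b = π(16)²/4 = 201.06 mm². φR_n = 0.75 × 469 × 201.06 × 6 × 1 = 424.3 kN.
Bearing (8 mm plate, F_u = 450 MPa): end bolts L_c = 29 − 18/2 = 20, R_n = min(1.2×20×8×450, 2.4×16×8×450) = 86.4 kN/bolt; interior L_c = 46 − 18 = 28, R_n = 120.96 kN/bolt. φR_n = 0.75 × (2×86.4 + 4×120.96) = 492.5 kN.
Block shear: shear path 2×[29+2×46] = 2×121 mm, A_gv = 1936, A_nv = 2×(121 − 2.5×20)×8 = 1136 mm²; tension across gage: (49 − 1×20)×8 = 232 mm². R_n = min(0.6×450×1136, 0.6×350×1936) + 1.0×450×232 = min(306.72, 406.56) + 104.4 = 411.12 kN. φR_n = 0.75 × 411.12 = 308.3 kN.
Governing: min(424.3, 492.5, 308.3) = 308.3 kN → block shear.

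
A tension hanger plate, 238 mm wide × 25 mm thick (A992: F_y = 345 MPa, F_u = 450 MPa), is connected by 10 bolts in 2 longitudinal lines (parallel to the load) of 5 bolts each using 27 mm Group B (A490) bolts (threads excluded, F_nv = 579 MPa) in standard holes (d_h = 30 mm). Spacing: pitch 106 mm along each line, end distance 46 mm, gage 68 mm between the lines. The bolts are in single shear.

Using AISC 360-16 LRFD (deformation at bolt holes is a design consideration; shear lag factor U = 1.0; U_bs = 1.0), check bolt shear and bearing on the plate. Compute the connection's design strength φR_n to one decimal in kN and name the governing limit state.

2486.3 kN (bolt shear governs)

Bolt shear: A_b = π(27)²/4 = 572.56 mm². φR_n = 0.75 × 579 × 572.56 × 10 × 1 = 2486.3 kN.
Bearing (25 mm plate, F_u = 450 MPa): end bolts L_c = 46 − 30/2 = 31, R_n = min(1.2×31×25×450, 2.4×27×25×450) = 418.5 kN/bolt; interior L_c = 106 − 30 = 76, R_n = 729 kN/bolt. φR_n = 0.75 × (2×418.5 + 8×729) = 5001.8 kN.
Governing: min(2486.3, 5001.8) = 2486.3 kN → bolt shear.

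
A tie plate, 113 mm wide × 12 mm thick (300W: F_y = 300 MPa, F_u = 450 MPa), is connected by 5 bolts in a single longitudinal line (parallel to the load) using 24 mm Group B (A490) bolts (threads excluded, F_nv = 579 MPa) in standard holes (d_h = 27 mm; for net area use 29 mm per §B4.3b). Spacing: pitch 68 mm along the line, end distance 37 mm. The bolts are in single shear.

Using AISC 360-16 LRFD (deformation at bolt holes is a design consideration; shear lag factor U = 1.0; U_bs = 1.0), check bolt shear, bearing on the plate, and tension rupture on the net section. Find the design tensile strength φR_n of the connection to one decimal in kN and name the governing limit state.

Bolt shear: A_b = π(24)²/4 = 452.39 mm². φR_n = 0.75 × 579 × 452.39 × 5 × 1 = 982.3 kN.
Bearing (12 mm plate, F_u = 450 MPa): end bolts L_c = 37 − 27/2 = 23.5, R_n = min(1.2×23.5×12×450, 2.4×24×12×450) = 152.28 kN/bolt; interior L_c = 68 − 27 = 41, R_n = 265.68 kN/bolt. φR_n = 0.75 × (1×152.28 + 4×265.68) = 911.3 kN.
Tension rupture (net): A_n = (113 − 1×29)×12 = 1008 mm² (U = 1.0, A_e = A_n). φR_n = 0.75 × 450 × 1008 = 340.2 kN.
Governing: min(982.3, 911.3, 340.2) = 340.2 kN → net-section rupture.

340.2 kN (net-section rupture governs)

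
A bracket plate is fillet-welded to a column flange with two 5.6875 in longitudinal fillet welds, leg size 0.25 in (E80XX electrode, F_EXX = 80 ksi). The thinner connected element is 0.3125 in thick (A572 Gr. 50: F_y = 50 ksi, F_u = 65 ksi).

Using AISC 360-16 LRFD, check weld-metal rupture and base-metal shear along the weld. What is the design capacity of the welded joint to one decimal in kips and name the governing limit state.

Weld metal: throat = 0.707×0.25 = 0.17675 in, L = 2×5.6875 = 11.375 in. φR_n = 0.75 × 0.6 × 80 × 0.17675 × 11.375 = 72.4 kips.
Base metal shear (0.3125 in plate): yield φR_n = 1.0×0.6×50×0.3125×11.375 = 106.6 kips; rupture φR_n = 0.75×0.6×65×0.3125×11.375 = 104.0 kips; take 104.0 kips (rupture).
Governing: min(72.4, 104.0) = 72.4 kips → weld metal.

72.4 kips (weld metal governs)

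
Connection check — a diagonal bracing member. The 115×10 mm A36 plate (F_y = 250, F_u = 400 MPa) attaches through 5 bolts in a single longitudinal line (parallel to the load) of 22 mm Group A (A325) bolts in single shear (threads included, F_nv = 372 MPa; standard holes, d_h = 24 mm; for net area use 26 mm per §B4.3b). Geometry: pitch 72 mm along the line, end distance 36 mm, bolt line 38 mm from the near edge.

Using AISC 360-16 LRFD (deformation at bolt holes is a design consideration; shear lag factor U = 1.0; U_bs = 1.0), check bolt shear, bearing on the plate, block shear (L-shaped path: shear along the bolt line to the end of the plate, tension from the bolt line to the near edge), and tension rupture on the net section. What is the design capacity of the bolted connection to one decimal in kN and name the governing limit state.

267.0 kN (net-section rupture governs)

Bolt shear: A_b = π(22)²/4 = 380.13 mm². φR_n = 0.75 × 372 × 380.13 × 5 × 1 = 530.3 kN.
Bearing (10 mm plate, F_u = 400 MPa): end bolts L_c = 36 − 24/2 = 24, R_n = min(1.2×24×10×400, 2.4×22×10×400) = 115.2 kN/bolt; interior L_c = 72 − 24 = 48, R_n = 211.2 kN/bolt. φR_n = 0.75 × (1×115.2 + 4×211.2) = 720.0 kN.
Block shear: shear path 1×[36+4×72] = 1×324 mm, A_gv = 3240, A_nv = 1×(324 − 4.5×26)×10 = 2070 mm²; tension to near edge: (38 − 0.5×26)×10 = 250 mm². R_n = min(0.6×400×2070, 0.6×250×3240) + 1.0×400×250 = min(496.8, 486) + 100 = 586 kN. φR_n = 0.75 × 586 = 439.5 kN.
Tension rupture (net): A_n = (115 − 1×26)×10 = 890 mm² (U = 1.0, A_e = A_n). φR_n = 0.75 × 400 × 890 = 267.0 kN.
Governing: min(530.3, 720.0, 439.5, 267.0) = 267.0 kN → net-section rupture.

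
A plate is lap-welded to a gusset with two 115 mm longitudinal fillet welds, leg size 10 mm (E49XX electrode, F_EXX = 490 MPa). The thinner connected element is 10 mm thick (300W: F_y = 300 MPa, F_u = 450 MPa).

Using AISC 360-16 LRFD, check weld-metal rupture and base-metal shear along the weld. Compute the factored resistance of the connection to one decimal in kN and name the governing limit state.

Weld metal: throat = 0.707×10 = 7.07 mm, L = 2×115 = 230 mm. φR_n = 0.75 × 0.6 × 490 × 7.07 × 230 = 358.6 kN.
Base metal shear (10 mm plate): yield φR_n = 1.0×0.6×300×10×230 = 414.0 kN; rupture φR_n = 0.75×0.6×450×10×230 = 465.8 kN; take 414.0 kN (yield).
Governing: min(358.6, 414.0) = 358.6 kN → weld metal.

358.6 kN (weld metal governs)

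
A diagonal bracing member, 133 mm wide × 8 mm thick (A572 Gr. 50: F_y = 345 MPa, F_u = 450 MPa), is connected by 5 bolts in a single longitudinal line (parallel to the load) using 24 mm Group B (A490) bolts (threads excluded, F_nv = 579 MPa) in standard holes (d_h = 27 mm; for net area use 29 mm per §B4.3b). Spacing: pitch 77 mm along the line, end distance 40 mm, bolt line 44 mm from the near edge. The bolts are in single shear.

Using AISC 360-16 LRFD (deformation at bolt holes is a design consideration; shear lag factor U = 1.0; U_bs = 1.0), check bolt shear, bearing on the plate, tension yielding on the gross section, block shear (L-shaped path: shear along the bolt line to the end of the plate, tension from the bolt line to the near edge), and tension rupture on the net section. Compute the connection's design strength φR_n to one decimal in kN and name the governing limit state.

280.8 kN (net-section rupture governs)

Bolt shear: A_b = π(24)²/4 = 452.39 mm². φR_n = 0.75 × 579 × 452.39 × 5 × 1 = 982.3 kN.
Bearing (8 mm plate, F_u = 450 MPa): end bolts L_c = 40 − 27/2 = 26.5, R_n = min(1.2×26.5×8×450, 2.4×24×8×450) = 114.48 kN/bolt; interior L_c = 77 − 27 = 50, R_n = 207.36 kN/bolt. φR_n = 0.75 × (1×114.48 + 4×207.36) = 707.9 kN.
Tension yield (gross): A_g = 133×8 = 1064 mm². φR_n = 0.90 × 345 × 1064 = 330.4 kN.
Block shear: shear path 1×[40+4×77] = 1×348 mm, A_gv = 2784, A_nv = 1×(348 − 4.5×29)×8 = 1740 mm²; tension to near edge: (44 − 0.5×29)×8 = 236 mm². R_n = min(0.6×450×1740, 0.6×345×2784) + 1.0×450×236 = min(469.8, 576.29) + 106.2 = 576 kN. φR_n = 0.75 × 576 = 432.0 kN.
Tension rupture (net): A_n = (133 − 1×29)×8 = 832 mm² (U = 1.0, A_e = A_n). φR_n = 0.75 × 450 × 832 = 280.8 kN.
Governing: min(982.3, 707.9, 330.4, 432.0, 280.8) = 280.8 kN → net-section rupture.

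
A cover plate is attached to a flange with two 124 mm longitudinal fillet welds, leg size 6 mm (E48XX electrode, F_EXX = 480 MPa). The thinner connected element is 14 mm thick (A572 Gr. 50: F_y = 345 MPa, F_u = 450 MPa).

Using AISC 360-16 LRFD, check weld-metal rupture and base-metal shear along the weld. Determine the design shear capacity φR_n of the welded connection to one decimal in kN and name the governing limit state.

227.2 kN (weld metal governs)

Weld metal: throat = 0.707×6 = 4.242 mm, L = 2×124 = 248 mm. φR_n = 0.75 × 0.6 × 480 × 4.242 × 248 = 227.2 kN.
Base metal shear (14 mm plate): yield φR_n = 1.0×0.6×345×14×248 = 718.7 kN; rupture φR_n = 0.75×0.6×450×14×248 = 703.1 kN; take 703.1 kN (rupture).
Governing: min(227.2, 703.1) = 227.2 kN → weld metal.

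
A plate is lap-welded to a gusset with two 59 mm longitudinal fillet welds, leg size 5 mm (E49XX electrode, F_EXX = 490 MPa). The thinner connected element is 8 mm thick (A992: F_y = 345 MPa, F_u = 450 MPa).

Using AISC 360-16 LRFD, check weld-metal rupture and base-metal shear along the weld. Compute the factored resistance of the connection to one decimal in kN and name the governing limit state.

92.0 kN (weld metal governs)

Weld metal: throat = 0.707×5 = 3.535 mm, L = 2×59 = 118 mm. φR_n = 0.75 × 0.6 × 490 × 3.535 × 118 = 92.0 kN.
Base metal shear (8 mm plate): yield φR_n = 1.0×0.6×345×8×118 = 195.4 kN; rupture φR_n = 0.75×0.6×450×8×118 = 191.2 kN; take 191.2 kN (rupture).
Governing: min(92.0, 191.2) = 92.0 kN → weld metal.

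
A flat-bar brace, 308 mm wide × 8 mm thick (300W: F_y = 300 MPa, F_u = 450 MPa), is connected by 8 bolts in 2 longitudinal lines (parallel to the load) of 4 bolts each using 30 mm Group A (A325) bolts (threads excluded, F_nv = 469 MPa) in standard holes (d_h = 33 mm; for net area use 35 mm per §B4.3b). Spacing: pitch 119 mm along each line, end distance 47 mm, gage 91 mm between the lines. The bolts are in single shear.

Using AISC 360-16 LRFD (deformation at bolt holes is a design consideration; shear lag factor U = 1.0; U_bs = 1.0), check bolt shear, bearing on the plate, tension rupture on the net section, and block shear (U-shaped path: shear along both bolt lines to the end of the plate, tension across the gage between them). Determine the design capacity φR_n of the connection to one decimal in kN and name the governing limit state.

Bolt shear: A_b = π(30)²/4 = 706.86 mm². φR_n = 0.75 × 469 × 706.86 × 8 × 1 = 1989.1 kN.
Bearing (8 mm plate, F_u = 450 MPa): end bolts L_c = 47 − 33/2 = 30.5, R_n = min(1.2×30.5×8×450, 2.4×30×8×450) = 131.76 kN/bolt; interior L_c = 119 − 33 = 86, R_n = 259.2 kN/bolt. φR_n = 0.75 × (2×131.76 + 6×259.2) = 1364.0 kN.
Tension rupture (net): A_n = (308 − 2×35)×8 = 1904 mm² (U = 1.0, A_e = A_n). φR_n = 0.75 × 450 × 1904 = 642.6 kN.
Block shear: shear path 2×[47+3×119] = 2×404 mm, A_gv = 6464, A_nv = 2×(404 − 3.5×35)×8 = 4504 mm²; tension across gage: (91 − 1×35)×8 = 448 mm². R_n = min(0.6×450×4504, 0.6×300×6464) + 1.0×450×448 = min(1216.1, 1163.5) + 201.6 = 1365.1 kN. φR_n = 0.75 × 1365.1 = 1023.8 kN.
Governing: min(1989.1, 1364.0, 642.6, 1023.8) = 642.6 kN → net-section rupture.

642.6 kN (net-section rupture governs)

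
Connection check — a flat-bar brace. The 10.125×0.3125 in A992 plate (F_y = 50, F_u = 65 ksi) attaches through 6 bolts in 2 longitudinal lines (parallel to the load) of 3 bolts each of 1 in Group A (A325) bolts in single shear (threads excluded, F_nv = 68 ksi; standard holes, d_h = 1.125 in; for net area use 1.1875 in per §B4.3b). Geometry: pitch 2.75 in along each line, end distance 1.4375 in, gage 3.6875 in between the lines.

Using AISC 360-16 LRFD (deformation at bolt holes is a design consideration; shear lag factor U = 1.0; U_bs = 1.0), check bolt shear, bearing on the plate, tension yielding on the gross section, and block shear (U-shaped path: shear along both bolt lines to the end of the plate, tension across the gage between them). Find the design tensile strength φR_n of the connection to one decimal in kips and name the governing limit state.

Bolt shear: A_b = π(1)²/4 = 0.7854 in². φR_n = 0.75 × 68 × 0.7854 × 6 × 1 = 240.3 kips.
Bearing (0.3125 in plate, F_u = 65 ksi): end bolts L_c = 1.4375 − 1.125/2 = 0.875, R_n = min(1.2×0.875×0.3125×65, 2.4×1×0.3125×65) = 21.328 kips/bolt; interior L_c = 2.75 − 1.125 = 1.625, R_n = 39.609 kips/bolt. φR_n = 0.75 × (2×21.328 + 4×39.609) = 150.8 kips.
Tension yield (gross): A_g = 10.125×0.3125 = 3.1641 in². φR_n = 0.90 × 50 × 3.1641 = 142.4 kips.
Block shear: shear path 2×[1.4375+2×2.75] = 2×6.9375 in, A_gv = 4.3359, A_nv = 2×(6.9375 − 2.5×1.1875)×0.3125 = 2.4805 in²; tension across gage: (3.6875 − 1×1.1875)×0.3125 = 0.78125 in². R_n = min(0.6×65×2.4805, 0.6×50×4.3359) + 1.0×65×0.78125 = min(96.74, 130.08) + 50.781 = 147.52 kips. φR_n = 0.75 × 147.52 = 110.6 kips.
Governing: min(240.3, 150.8, 142.4, 110.6) = 110.6 kips → block shear.

110.6 kips (block shear governs)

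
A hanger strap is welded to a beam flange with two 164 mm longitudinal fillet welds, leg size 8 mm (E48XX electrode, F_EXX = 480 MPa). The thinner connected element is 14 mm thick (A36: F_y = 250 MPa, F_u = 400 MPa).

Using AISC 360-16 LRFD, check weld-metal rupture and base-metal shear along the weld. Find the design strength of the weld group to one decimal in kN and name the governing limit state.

Weld metal: throat = 0.707×8 = 5.656 mm, L = 2×164 = 328 mm. φR_n = 0.75 × 0.6 × 480 × 5.656 × 328 = 400.7 kN.
Base metal shear (14 mm plate): yield φR_n = 1.0×0.6×250×14×328 = 688.8 kN; rupture φR_n = 0.75×0.6×400×14×328 = 826.6 kN; take 688.8 kN (yield).
Governing: min(400.7, 688.8) = 400.7 kN → weld metal.

400.7 kN (weld metal governs)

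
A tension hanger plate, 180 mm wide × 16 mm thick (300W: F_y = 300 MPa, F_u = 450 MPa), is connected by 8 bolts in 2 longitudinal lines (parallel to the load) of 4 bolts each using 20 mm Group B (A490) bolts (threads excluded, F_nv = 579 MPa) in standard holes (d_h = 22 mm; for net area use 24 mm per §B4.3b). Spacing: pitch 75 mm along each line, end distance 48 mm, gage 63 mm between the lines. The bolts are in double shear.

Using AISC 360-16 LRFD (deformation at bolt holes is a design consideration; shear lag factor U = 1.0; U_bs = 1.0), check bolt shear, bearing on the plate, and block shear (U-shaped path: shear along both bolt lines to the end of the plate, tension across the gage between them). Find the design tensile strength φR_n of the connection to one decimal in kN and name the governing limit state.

1390.0 kN (block shear governs)

Bolt shear: A_b = π(20)²/4 = 314.16 mm². φR_n = 0.75 × 579 × 314.16 × 8 × 2 = 2182.8 kN.
Bearing (16 mm plate, F_u = 450 MPa): end bolts L_c = 48 − 22/2 = 37, R_n = min(1.2×37×16×450, 2.4×20×16×450) = 319.68 kN/bolt; interior L_c = 75 − 22 = 53, R_n = 345.6 kN/bolt. φR_n = 0.75 × (2×319.68 + 6×345.6) = 2034.7 kN.
Block shear: shear path 2×[48+3×75] = 2×273 mm, A_gv = 8736, A_nv = 2×(273 − 3.5×24)×16 = 6048 mm²; tension across gage: (63 − 1×24)×16 = 624 mm². R_n = min(0.6×450×6048, 0.6×300×8736) + 1.0×450×624 = min(1633, 1572.5) + 280.8 = 1853.3 kN. φR_n = 0.75 × 1853.3 = 1390.0 kN.
Governing: min(2182.8, 2034.7, 1390.0) = 1390.0 kN → block shear.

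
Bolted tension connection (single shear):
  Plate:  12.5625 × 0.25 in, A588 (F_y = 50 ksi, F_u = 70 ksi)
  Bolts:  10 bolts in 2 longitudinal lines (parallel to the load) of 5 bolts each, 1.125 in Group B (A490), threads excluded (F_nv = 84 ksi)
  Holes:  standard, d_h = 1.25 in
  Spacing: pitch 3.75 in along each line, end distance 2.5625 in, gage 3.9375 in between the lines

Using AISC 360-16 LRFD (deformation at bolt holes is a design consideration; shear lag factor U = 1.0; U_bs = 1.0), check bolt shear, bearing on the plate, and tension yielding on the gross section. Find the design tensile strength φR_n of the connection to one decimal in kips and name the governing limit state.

141.3 kips (gross-section yield governs)

Bolt shear: A_b = π(1.125)²/4 = 0.99402 in². φR_n = 0.75 × 84 × 0.99402 × 10 × 1 = 626.2 kips.
Bearing (0.25 in plate, F_u = 70 ksi): end bolts L_c = 2.5625 − 1.25/2 = 1.9375, R_n = min(1.2×1.9375×0.25×70, 2.4×1.125×0.25×70) = 40.688 kips/bolt; interior L_c = 3.75 − 1.25 = 2.5, R_n = 47.25 kips/bolt. φR_n = 0.75 × (2×40.688 + 8×47.25) = 344.5 kips.
Tension yield (gross): A_g = 12.5625×0.25 = 3.1406 in². φR_n = 0.90 × 50 × 3.1406 = 141.3 kips.
Governing: min(626.2, 344.5, 141.3) = 141.3 kips → gross-section yield.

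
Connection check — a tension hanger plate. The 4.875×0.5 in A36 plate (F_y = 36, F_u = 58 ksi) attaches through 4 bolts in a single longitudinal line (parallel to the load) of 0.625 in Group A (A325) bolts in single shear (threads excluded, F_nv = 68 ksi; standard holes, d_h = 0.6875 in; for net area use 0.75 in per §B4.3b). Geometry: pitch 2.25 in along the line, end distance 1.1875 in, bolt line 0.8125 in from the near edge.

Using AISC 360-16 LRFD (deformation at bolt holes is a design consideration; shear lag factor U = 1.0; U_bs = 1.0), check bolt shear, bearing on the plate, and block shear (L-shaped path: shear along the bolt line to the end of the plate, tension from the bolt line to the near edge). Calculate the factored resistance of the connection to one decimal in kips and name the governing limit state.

62.6 kips (bolt shear governs)

Bolt shear: A_b = π(0.625)²/4 = 0.3068 in². φR_n = 0.75 × 68 × 0.3068 × 4 × 1 = 62.6 kips.
Bearing (0.5 in plate, F_u = 58 ksi): end bolts L_c = 1.1875 − 0.6875/2 = 0.84375, R_n = min(1.2×0.84375×0.5×58, 2.4×0.625×0.5×58) = 29.363 kips/bolt; interior L_c = 2.25 − 0.6875 = 1.5625, R_n = 43.5 kips/bolt. φR_n = 0.75 × (1×29.363 + 3×43.5) = 119.9 kips.
Block shear: shear path 1×[1.1875+3×2.25] = 1×7.9375 in, A_gv = 3.9688, A_nv = 1×(7.9375 − 3.5×0.75)×0.5 = 2.6563 in²; tension to near edge: (0.8125 − 0.5×0.75)×0.5 = 0.21875 in². R_n = min(0.6×58×2.6563, 0.6×36×3.9688) + 1.0×58×0.21875 = min(92.439, 85.726) + 12.688 = 98.414 kips. φR_n = 0.75 × 98.414 = 73.8 kips.
Governing: min(62.6, 119.9, 73.8) = 62.6 kips → bolt shear.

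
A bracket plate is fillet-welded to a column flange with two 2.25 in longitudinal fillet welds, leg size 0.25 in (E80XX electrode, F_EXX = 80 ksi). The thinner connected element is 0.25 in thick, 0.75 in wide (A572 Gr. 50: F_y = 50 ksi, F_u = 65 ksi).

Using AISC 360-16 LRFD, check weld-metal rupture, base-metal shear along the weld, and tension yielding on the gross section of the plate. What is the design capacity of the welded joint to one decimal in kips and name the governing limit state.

Weld metal: throat = 0.707×0.25 = 0.17675 in, L = 2×2.25 = 4.5 in. φR_n = 0.75 × 0.6 × 80 × 0.17675 × 4.5 = 28.6 kips.
Base metal shear (0.25 in plate): yield φR_n = 1.0×0.6×50×0.25×4.5 = 33.8 kips; rupture φR_n = 0.75×0.6×65×0.25×4.5 = 32.9 kips; take 32.9 kips (rupture).
Tension yield (gross): A_g = 0.75×0.25 = 0.1875 in². φR_n = 0.90 × 50 × 0.1875 = 8.4 kips.
Governing: min(28.6, 32.9, 8.4) = 8.4 kips → gross-section yield.

8.4 kips (gross-section yield governs)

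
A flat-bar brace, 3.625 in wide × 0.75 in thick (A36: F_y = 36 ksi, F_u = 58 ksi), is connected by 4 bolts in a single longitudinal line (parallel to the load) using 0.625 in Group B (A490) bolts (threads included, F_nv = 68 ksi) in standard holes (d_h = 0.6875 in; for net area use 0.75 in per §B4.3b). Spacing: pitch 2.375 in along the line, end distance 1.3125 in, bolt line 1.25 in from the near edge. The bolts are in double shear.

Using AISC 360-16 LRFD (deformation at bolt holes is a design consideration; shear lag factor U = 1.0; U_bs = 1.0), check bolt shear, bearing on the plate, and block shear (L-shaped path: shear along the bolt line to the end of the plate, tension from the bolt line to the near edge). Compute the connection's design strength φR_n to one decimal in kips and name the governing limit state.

125.2 kips (bolt shear governs)

Bolt shear: A_b = π(0.625)²/4 = 0.3068 in². φR_n = 0.75 × 68 × 0.3068 × 4 × 2 = 125.2 kips.
Bearing (0.75 in plate, F_u = 58 ksi): end bolts L_c = 1.3125 − 0.6875/2 = 0.96875, R_n = min(1.2×0.96875×0.75×58, 2.4×0.625×0.75×58) = 50.569 kips/bolt; interior L_c = 2.375 − 0.6875 = 1.6875, R_n = 65.25 kips/bolt. φR_n = 0.75 × (1×50.569 + 3×65.25) = 184.7 kips.
Block shear: shear path 1×[1.3125+3×2.375] = 1×8.4375 in, A_gv = 6.3281, A_nv = 1×(8.4375 − 3.5×0.75)×0.75 = 4.3594 in²; tension to near edge: (1.25 − 0.5×0.75)×0.75 = 0.65625 in². R_n = min(0.6×58×4.3594, 0.6×36×6.3281) + 1.0×58×0.65625 = min(151.71, 136.69) + 38.063 = 174.75 kips. φR_n = 0.75 × 174.75 = 131.1 kips.
Governing: min(125.2, 184.7, 131.1) = 125.2 kips → bolt shear.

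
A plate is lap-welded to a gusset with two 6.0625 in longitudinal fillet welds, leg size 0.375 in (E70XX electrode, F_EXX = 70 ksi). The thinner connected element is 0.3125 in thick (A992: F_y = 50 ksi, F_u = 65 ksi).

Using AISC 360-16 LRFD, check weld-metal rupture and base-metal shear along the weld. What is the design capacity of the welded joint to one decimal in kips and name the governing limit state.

101.3 kips (weld metal governs)

Weld metal: throat = 0.707×0.375 = 0.26513 in, L = 2×6.0625 = 12.125 in. φR_n = 0.75 × 0.6 × 70 × 0.26513 × 12.125 = 101.3 kips.
Base metal shear (0.3125 in plate): yield φR_n = 1.0×0.6×50×0.3125×12.125 = 113.7 kips; rupture φR_n = 0.75×0.6×65×0.3125×12.125 = 110.8 kips; take 110.8 kips (rupture).
Governing: min(101.3, 110.8) = 101.3 kips → weld metal.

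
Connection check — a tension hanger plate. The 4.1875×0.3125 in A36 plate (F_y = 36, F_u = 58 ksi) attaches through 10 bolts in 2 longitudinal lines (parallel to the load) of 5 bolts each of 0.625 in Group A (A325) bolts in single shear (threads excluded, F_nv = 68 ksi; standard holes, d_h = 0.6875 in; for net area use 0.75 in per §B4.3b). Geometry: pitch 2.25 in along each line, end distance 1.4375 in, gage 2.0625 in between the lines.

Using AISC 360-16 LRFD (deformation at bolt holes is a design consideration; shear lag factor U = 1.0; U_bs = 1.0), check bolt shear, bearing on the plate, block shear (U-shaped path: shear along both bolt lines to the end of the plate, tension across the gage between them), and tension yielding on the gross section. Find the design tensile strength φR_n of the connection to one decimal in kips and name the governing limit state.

Bolt shear: A_b = π(0.625)²/4 = 0.3068 in². φR_n = 0.75 × 68 × 0.3068 × 10 × 1 = 156.5 kips.
Bearing (0.3125 in plate, F_u = 58 ksi): end bolts L_c = 1.4375 − 0.6875/2 = 1.09375, R_n = min(1.2×1.09375×0.3125×58, 2.4×0.625×0.3125×58) = 23.789 kips/bolt; interior L_c = 2.25 − 0.6875 = 1.5625, R_n = 27.188 kips/bolt. φR_n = 0.75 × (2×23.789 + 8×27.188) = 198.8 kips.
Block shear: shear path 2×[1.4375+4×2.25] = 2×10.4375 in, A_gv = 6.5234, A_nv = 2×(10.4375 − 4.5×0.75)×0.3125 = 4.4141 in²; tension across gage: (2.0625 − 1×0.75)×0.3125 = 0.41016 in². R_n = min(0.6×58×4.4141, 0.6×36×6.5234) + 1.0×58×0.41016 = min(153.61, 140.91) + 23.789 = 164.7 kips. φR_n = 0.75 × 164.7 = 123.5 kips.
Tension yield (gross): A_g = 4.1875×0.3125 = 1.3086 in². φR_n = 0.90 × 36 × 1.3086 = 42.4 kips.
Governing: min(156.5, 198.8, 123.5, 42.4) = 42.4 kips → gross-section yield.

42.4 kips (gross-section yield governs)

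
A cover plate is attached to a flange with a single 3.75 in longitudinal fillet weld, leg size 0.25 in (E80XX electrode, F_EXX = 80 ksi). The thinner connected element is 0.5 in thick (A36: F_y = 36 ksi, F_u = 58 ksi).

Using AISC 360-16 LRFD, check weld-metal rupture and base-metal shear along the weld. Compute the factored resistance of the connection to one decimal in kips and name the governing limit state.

23.9 kips (weld metal governs)

Weld metal: throat = 0.707×0.25 = 0.17675 in, L = 3.75 in. φR_n = 0.75 × 0.6 × 80 × 0.17675 × 3.75 = 23.9 kips.
Base metal shear (0.5 in plate): yield φR_n = 1.0×0.6×36×0.5×3.75 = 40.5 kips; rupture φR_n = 0.75×0.6×58×0.5×3.75 = 48.9 kips; take 40.5 kips (yield).
Governing: min(23.9, 40.5) = 23.9 kips → weld metal.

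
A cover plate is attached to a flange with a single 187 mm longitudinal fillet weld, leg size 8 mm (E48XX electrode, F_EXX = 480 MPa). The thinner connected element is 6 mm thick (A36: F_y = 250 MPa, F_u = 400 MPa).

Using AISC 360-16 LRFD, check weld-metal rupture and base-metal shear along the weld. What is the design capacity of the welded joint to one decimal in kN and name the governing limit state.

Weld metal: throat = 0.707×8 = 5.656 mm, L = 187 mm. φR_n = 0.75 × 0.6 × 480 × 5.656 × 187 = 228.5 kN.
Base metal shear (6 mm plate): yield φR_n = 1.0×0.6×250×6×187 = 168.3 kN; rupture φR_n = 0.75×0.6×400×6×187 = 202.0 kN; take 168.3 kN (yield).
Governing: min(228.5, 168.3) = 168.3 kN → base-metal shear.

168.3 kN (base-metal shear governs)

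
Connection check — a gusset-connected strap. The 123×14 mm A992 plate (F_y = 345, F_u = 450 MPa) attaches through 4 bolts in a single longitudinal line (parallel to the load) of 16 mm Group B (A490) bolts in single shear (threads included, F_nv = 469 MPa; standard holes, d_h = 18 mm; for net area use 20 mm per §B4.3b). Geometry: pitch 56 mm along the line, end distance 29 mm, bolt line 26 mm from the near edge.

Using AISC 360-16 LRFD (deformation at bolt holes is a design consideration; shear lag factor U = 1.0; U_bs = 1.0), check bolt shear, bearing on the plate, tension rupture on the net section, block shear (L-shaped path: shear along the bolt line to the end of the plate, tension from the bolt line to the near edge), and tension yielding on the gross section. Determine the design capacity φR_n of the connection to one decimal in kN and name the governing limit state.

Bolt shear: A_b = π(16)²/4 = 201.06 mm². φR_n = 0.75 × 469 × 201.06 × 4 × 1 = 282.9 kN.
Bearing (14 mm plate, F_u = 450 MPa): end bolts L_c = 29 − 18/2 = 20, R_n = min(1.2×20×14×450, 2.4×16×14×450) = 151.2 kN/bolt; interior L_c = 56 − 18 = 38, R_n = 241.92 kN/bolt. φR_n = 0.75 × (1×151.2 + 3×241.92) = 657.7 kN.
Tension rupture (net): A_n = (123 − 1×20)×14 = 1442 mm² (U = 1.0, A_e = A_n). φR_n = 0.75 × 450 × 1442 = 486.7 kN.
Block shear: shear path 1×[29+3×56] = 1×197 mm, A_gv = 2758, A_nv = 1×(197 − 3.5×20)×14 = 1778 mm²; tension to near edge: (26 − 0.5×20)×14 = 224 mm². R_n = min(0.6×450×1778, 0.6×345×2758) + 1.0×450×224 = min(480.06, 570.91) + 100.8 = 580.86 kN. φR_n = 0.75 × 580.86 = 435.6 kN.
Tension yield (gross): A_g = 123×14 = 1722 mm². φR_n = 0.90 × 345 × 1722 = 534.7 kN.
Governing: min(282.9, 657.7, 486.7, 435.6, 534.7) = 282.9 kN → bolt shear.

282.9 kN (bolt shear governs)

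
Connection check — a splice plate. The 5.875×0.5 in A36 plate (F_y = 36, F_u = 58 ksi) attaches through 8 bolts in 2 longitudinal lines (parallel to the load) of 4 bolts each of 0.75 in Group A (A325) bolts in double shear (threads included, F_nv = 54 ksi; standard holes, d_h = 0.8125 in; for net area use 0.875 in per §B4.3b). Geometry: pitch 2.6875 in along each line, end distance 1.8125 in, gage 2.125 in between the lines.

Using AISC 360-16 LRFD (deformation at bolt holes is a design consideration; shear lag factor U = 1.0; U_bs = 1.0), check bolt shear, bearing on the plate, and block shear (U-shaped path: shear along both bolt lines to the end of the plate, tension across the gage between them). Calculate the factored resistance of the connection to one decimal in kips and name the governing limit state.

Bolt shear: A_b = π(0.75)²/4 = 0.44179 in². φR_n = 0.75 × 54 × 0.44179 × 8 × 2 = 286.3 kips.
Bearing (0.5 in plate, F_u = 58 ksi): end bolts L_c = 1.8125 − 0.8125/2 = 1.40625, R_n = min(1.2×1.40625×0.5×58, 2.4×0.75×0.5×58) = 48.938 kips/bolt; interior L_c = 2.6875 − 0.8125 = 1.875, R_n = 52.2 kips/bolt. φR_n = 0.75 × (2×48.938 + 6×52.2) = 308.3 kips.
Block shear: shear path 2×[1.8125+3×2.6875] = 2×9.875 in, A_gv = 9.875, A_nv = 2×(9.875 − 3.5×0.875)×0.5 = 6.8125 in²; tension across gage: (2.125 − 1×0.875)×0.5 = 0.625 in². R_n = min(0.6×58×6.8125, 0.6×36×9.875) + 1.0×58×0.625 = min(237.08, 213.3) + 36.25 = 249.55 kips. φR_n = 0.75 × 249.55 = 187.2 kips.
Governing: min(286.3, 308.3, 187.2) = 187.2 kips → block shear.

187.2 kips (block shear governs)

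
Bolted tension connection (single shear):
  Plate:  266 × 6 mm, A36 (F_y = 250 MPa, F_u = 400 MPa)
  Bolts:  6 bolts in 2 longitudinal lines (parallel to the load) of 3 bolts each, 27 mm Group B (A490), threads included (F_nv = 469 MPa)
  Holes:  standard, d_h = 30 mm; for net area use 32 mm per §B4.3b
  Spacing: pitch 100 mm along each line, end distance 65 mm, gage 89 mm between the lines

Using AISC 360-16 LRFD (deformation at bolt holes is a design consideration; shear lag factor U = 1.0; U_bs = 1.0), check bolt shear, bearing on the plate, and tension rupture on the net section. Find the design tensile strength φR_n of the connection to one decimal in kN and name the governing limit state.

Bolt shear: A_b = π(27)²/4 = 572.56 mm². φR_n = 0.75 × 469 × 572.56 × 6 × 1 = 1208.4 kN.
Bearing (6 mm plate, F_u = 400 MPa): end bolts L_c = 65 − 30/2 = 50, R_n = min(1.2×50×6×400, 2.4×27×6×400) = 144 kN/bolt; interior L_c = 100 − 30 = 70, R_n = 155.52 kN/bolt. φR_n = 0.75 × (2×144 + 4×155.52) = 682.6 kN.
Tension rupture (net): A_n = (266 − 2×32)×6 = 1212 mm² (U = 1.0, A_e = A_n). φR_n = 0.75 × 400 × 1212 = 363.6 kN.
Governing: min(1208.4, 682.6, 363.6) = 363.6 kN → net-section rupture.

363.6 kN (net-section rupture governs)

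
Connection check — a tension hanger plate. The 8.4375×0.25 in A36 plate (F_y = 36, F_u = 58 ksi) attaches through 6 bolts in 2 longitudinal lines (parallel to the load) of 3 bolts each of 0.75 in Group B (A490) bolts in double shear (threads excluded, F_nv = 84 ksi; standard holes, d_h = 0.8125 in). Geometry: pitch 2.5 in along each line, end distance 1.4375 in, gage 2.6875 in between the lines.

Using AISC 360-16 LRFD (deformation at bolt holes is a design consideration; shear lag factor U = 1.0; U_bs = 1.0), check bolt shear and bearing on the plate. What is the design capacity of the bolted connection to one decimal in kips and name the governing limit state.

Bolt shear: A_b = π(0.75)²/4 = 0.44179 in². φR_n = 0.75 × 84 × 0.44179 × 6 × 2 = 334.0 kips.
Bearing (0.25 in plate, F_u = 58 ksi): end bolts L_c = 1.4375 − 0.8125/2 = 1.03125, R_n = min(1.2×1.03125×0.25×58, 2.4×0.75×0.25×58) = 17.944 kips/bolt; interior L_c = 2.5 − 0.8125 = 1.6875, R_n = 26.1 kips/bolt. φR_n = 0.75 × (2×17.944 + 4×26.1) = 105.2 kips.
Governing: min(334.0, 105.2) = 105.2 kips → bearing.

105.2 kips (bearing governs)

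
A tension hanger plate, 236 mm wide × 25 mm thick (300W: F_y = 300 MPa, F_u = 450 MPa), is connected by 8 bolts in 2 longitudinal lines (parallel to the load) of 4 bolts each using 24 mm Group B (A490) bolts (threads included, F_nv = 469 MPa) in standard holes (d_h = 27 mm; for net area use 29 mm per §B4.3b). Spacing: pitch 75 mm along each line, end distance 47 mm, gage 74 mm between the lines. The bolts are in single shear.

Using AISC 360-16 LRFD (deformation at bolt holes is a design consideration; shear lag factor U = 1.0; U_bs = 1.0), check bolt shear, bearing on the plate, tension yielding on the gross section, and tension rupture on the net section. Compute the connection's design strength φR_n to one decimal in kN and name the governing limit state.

1273.0 kN (bolt shear governs)

Bolt shear: A_b = π(24)²/4 = 452.39 mm². φR_n = 0.75 × 469 × 452.39 × 8 × 1 = 1273.0 kN.
Bearing (25 mm plate, F_u = 450 MPa): end bolts L_c = 47 − 27/2 = 33.5, R_n = min(1.2×33.5×25×450, 2.4×24×25×450) = 452.25 kN/bolt; interior L_c = 75 − 27 = 48, R_n = 648 kN/bolt. φR_n = 0.75 × (2×452.25 + 6×648) = 3594.4 kN.
Tension yield (gross): A_g = 236×25 = 5900 mm². φR_n = 0.90 × 300 × 5900 = 1593.0 kN.
Tension rupture (net): A_n = (236 − 2×29)×25 = 4450 mm² (U = 1.0, A_e = A_n). φR_n = 0.75 × 450 × 4450 = 1501.9 kN.
Governing: min(1273.0, 3594.4, 1593.0, 1501.9) = 1273.0 kN → bolt shear.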